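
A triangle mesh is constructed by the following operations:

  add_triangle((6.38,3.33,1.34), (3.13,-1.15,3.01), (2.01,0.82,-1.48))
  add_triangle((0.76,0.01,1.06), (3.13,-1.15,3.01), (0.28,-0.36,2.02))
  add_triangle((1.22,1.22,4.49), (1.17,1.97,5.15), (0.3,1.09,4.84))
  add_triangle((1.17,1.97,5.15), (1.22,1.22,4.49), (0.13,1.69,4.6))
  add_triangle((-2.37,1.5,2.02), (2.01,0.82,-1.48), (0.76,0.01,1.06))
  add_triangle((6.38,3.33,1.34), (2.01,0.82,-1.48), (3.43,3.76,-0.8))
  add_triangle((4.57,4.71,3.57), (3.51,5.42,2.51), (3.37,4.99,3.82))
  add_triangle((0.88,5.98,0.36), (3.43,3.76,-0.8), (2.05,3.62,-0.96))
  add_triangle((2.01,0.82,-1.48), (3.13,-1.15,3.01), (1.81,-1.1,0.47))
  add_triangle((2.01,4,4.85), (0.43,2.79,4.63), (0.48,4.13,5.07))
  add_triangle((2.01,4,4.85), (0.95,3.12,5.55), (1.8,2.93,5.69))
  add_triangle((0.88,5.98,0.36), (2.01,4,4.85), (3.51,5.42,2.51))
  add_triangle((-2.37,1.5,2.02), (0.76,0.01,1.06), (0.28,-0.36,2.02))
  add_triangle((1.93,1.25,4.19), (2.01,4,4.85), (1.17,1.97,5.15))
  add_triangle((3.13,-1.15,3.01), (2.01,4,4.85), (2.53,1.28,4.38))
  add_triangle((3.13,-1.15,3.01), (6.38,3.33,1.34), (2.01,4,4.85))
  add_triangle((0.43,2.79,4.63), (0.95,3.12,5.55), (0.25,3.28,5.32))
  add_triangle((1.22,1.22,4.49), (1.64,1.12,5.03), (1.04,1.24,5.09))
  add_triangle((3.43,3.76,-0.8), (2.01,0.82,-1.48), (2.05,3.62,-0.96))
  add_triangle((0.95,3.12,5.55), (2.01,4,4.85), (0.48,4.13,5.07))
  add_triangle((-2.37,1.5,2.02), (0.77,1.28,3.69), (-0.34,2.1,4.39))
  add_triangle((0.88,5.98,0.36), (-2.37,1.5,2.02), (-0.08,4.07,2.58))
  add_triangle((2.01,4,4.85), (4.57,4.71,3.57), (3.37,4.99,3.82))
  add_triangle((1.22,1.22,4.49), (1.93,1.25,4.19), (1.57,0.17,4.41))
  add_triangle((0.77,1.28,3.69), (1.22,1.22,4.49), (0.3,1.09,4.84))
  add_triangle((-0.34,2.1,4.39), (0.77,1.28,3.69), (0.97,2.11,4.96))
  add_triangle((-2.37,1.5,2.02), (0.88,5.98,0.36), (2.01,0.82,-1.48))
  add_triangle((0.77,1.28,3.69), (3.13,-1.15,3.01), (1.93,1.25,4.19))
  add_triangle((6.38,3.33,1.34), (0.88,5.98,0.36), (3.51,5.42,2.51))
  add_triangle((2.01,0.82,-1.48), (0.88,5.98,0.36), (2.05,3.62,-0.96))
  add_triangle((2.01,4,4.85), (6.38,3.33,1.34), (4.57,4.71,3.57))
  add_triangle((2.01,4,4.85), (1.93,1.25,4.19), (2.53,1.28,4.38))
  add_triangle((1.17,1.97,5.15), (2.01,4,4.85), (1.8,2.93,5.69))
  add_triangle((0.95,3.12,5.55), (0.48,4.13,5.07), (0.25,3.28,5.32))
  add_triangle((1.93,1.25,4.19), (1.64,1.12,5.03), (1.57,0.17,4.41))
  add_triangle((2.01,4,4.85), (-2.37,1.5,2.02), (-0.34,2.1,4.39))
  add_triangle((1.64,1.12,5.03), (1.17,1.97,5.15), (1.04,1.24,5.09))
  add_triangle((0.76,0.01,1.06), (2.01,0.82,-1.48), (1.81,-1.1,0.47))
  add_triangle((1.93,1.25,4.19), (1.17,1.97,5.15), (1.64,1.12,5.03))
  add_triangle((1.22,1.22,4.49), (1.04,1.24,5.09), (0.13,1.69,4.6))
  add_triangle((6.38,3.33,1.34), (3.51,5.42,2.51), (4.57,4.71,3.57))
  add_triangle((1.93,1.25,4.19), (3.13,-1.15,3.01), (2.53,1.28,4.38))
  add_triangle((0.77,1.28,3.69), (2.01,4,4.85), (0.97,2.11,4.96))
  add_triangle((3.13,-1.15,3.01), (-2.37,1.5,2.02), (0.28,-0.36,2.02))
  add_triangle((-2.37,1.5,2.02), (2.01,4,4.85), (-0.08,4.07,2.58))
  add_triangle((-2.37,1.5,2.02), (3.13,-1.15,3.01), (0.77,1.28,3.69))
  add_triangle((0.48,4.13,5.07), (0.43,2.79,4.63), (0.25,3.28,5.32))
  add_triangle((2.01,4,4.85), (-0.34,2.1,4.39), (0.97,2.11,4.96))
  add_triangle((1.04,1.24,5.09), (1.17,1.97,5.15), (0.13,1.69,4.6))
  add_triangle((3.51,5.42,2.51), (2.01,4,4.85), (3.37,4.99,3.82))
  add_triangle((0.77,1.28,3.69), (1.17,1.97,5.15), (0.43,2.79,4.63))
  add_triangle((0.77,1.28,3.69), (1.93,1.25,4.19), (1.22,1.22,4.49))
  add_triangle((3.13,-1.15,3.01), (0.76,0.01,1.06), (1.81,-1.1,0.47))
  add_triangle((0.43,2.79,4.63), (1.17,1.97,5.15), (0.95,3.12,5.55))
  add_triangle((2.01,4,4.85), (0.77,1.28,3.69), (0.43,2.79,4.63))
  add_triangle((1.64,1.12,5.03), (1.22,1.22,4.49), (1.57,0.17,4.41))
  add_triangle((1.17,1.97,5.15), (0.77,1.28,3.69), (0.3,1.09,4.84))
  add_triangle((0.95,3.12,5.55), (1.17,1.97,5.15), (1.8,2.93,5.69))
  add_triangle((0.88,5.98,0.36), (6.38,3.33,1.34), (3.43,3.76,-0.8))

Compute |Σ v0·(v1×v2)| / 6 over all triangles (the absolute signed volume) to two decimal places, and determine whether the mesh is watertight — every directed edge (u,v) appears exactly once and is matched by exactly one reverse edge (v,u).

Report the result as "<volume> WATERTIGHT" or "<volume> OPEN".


Per-triangle v0·(v1×v2)/6:
  t1: +6.2035
  t2: -0.3083
  t3: +0.4721
  t4: -0.4027
  t5: -1.3661
  t6: +4.3544
  t7: +1.8981
  t8: +1.8251
  t9: +1.8075
  t10: -1.2860
  t11: +1.2663
  t12: +9.3668
  t13: -0.5614
  t14: +2.0756
  t15: +1.4505
  t16: +20.4883
  t17: -0.0174
  t18: -0.0926
  t19: +1.1746
  t20: +1.8536
  t21: +0.3735
  t22: +4.7234
  t23: +2.0450
  t24: -0.6401
  t25: -0.2499
  t26: +0.2778
  t27: +0.3153
  t28: +1.1115
  t29: +9.7385
  t30: +0.0947
  t31: +2.7553
  t32: +0.9095
  t33: -0.3466
  t34: +0.6783
  t35: +0.4189
  t36: +3.6524
  t37: +0.3821
  t38: -0.8163
  t39: +0.5245
  t40: -0.2328
  t41: +5.5761
  t42: +0.7004
  t43: +0.3317
  t44: +1.1513
  t45: +5.1892
  t46: +2.5370
  t47: -0.2030
  t48: +2.1229
  t49: +0.5484
  t50: +1.1662
  t51: +0.1299
  t52: -0.1837
  t53: -0.1170
  t54: +0.2603
  t55: -1.4908
  t56: +0.1416
  t57: -0.0456
  t58: +0.6352
  t59: +9.2922
Σ = +103.6594 → |volume| = 103.66

Directed edges: 177 total; 3 unmatched, e.g. (0.88,5.98,0.36)→(2.01,4,4.85) → open.

103.66 OPEN


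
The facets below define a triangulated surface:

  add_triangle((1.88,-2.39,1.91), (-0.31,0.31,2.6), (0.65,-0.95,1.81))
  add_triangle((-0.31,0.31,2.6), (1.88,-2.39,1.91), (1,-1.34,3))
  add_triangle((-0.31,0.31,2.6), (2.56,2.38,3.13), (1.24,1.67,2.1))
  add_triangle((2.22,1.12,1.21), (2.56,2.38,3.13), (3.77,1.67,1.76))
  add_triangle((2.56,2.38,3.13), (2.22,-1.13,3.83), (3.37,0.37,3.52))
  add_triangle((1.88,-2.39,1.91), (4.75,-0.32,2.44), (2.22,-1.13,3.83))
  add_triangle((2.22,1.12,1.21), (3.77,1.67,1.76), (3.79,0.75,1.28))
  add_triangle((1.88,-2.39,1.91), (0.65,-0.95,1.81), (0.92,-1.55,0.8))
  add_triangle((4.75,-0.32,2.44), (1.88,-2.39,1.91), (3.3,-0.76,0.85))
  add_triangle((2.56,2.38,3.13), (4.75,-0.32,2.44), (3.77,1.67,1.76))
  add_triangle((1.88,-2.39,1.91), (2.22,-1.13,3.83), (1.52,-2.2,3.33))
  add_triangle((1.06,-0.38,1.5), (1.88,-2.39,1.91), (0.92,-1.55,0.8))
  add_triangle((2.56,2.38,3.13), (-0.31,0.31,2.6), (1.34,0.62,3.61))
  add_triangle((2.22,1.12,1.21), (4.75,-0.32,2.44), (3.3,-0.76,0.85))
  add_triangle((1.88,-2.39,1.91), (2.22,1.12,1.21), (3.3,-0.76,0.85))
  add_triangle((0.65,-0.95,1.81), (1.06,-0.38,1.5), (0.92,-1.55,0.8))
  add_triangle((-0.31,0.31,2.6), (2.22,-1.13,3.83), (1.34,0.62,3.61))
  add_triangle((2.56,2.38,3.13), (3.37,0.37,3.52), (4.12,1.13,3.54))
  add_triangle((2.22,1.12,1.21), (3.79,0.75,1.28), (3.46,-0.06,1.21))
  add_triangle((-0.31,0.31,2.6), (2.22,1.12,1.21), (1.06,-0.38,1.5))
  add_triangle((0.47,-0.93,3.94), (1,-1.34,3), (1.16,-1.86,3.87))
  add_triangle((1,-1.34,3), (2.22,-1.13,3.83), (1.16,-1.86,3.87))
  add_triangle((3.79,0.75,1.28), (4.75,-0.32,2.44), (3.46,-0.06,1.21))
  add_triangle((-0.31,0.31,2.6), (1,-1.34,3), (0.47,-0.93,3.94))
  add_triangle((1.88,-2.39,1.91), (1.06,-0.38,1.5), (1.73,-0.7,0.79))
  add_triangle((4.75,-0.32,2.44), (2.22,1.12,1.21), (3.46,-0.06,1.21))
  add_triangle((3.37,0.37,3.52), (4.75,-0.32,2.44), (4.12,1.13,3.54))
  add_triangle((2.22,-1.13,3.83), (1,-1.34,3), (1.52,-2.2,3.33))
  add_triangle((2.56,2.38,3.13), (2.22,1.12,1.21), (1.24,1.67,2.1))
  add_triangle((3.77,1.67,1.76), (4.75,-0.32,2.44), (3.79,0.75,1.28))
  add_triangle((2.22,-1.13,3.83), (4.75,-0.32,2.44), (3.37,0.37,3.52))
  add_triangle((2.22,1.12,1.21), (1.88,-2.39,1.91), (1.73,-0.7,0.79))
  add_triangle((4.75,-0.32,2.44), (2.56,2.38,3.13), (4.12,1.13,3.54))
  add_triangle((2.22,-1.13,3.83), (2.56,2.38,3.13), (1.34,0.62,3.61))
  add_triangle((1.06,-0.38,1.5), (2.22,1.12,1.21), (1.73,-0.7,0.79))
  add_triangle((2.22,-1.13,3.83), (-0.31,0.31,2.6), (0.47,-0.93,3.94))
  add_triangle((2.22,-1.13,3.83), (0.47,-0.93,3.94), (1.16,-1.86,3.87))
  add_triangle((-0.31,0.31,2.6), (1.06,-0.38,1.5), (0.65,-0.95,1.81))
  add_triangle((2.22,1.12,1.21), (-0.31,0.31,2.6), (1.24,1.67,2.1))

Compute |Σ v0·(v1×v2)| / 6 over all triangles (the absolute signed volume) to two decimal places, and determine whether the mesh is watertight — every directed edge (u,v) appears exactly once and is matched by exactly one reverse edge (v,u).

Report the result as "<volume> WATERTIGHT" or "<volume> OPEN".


Per-triangle v0·(v1×v2)/6:
  t1: +0.0827
  t2: -0.0105
  t3: +0.5083
  t4: +0.0302
  t5: +2.1334
  t6: +4.0864
  t7: -0.0593
  t8: +0.1423
  t9: +1.9163
  t10: +3.1213
  t11: +1.0789
  t12: -0.0096
  t13: +1.2986
  t14: +0.8198
  t15: -1.9661
  t16: -0.2555
  t17: +1.4371
  t18: +1.0735
  t19: -0.2343
  t20: -1.0964
  t21: -0.1093
  t22: -0.0242
  t23: +0.3602
  t24: -0.1322
  t25: -0.4921
  t26: -0.5798
  t27: +1.3205
  t28: +0.4552
  t29: +0.0968
  t30: +0.8752
  t31: +2.6598
  t32: +0.7041
  t33: +0.8543
  t34: +2.3889
  t35: -0.5885
  t36: +0.9774
  t37: +0.9922
  t38: -0.4162
  t39: -0.8243
Σ = +22.6152 → |volume| = 22.62

Directed edges: 117 total; 3 unmatched, e.g. (1.88,-2.39,1.91)→(1,-1.34,3) → open.

22.62 OPEN


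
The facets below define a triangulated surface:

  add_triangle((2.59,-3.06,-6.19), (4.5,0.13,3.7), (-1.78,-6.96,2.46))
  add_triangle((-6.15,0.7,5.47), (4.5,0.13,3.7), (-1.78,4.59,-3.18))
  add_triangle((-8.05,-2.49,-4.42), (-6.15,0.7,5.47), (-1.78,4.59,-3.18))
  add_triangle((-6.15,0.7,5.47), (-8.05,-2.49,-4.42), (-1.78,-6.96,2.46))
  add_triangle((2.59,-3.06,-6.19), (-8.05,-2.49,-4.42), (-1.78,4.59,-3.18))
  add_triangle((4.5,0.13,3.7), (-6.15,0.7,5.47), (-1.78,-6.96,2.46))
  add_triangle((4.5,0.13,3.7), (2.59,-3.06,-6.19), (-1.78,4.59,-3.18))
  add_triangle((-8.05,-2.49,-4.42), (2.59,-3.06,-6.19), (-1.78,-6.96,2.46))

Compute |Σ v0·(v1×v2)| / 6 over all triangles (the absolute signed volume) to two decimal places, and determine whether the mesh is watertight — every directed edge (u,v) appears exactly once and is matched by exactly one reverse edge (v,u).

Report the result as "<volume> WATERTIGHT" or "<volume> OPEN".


484.19 WATERTIGHT

Per-triangle v0·(v1×v2)/6:
  t1: +52.3320
  t2: +37.7739
  t3: +68.7061
  t4: +88.0772
  t5: +63.9107
  t6: +57.1259
  t7: +32.9965
  t8: +83.2653
Σ = +484.1876 → |volume| = 484.19

Directed edges: 24 total, each appears once with its reverse present → watertight.


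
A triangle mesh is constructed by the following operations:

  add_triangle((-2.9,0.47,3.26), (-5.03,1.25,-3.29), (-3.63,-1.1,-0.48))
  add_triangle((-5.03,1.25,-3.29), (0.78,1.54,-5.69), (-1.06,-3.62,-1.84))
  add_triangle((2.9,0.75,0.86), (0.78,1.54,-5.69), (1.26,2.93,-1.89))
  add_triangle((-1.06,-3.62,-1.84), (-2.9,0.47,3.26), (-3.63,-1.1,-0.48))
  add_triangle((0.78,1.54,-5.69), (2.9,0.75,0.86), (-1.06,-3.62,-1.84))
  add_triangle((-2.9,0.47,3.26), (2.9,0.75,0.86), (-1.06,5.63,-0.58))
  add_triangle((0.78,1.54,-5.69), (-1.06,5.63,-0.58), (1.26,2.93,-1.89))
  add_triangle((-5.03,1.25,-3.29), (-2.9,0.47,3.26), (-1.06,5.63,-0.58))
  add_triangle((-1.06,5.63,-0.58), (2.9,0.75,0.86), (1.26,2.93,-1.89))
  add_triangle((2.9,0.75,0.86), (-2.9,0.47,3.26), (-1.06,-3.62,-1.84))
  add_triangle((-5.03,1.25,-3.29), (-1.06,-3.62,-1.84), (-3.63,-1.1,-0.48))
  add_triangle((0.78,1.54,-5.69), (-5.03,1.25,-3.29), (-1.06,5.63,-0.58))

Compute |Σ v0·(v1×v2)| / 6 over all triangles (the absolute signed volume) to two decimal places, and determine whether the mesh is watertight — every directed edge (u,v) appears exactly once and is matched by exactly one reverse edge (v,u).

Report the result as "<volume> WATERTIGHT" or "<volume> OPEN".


Per-triangle v0·(v1×v2)/6:
  t1: +8.2572
  t2: +21.8520
  t3: +5.9887
  t4: +5.8844
  t5: +10.5626
  t6: +11.9138
  t7: +7.8085
  t8: +23.2243
  t9: +6.1253
  t10: +5.7631
  t11: +8.0917
  t12: +28.0592
Σ = +143.5308 → |volume| = 143.53

Directed edges: 36 total, each appears once with its reverse present → watertight.

143.53 WATERTIGHT


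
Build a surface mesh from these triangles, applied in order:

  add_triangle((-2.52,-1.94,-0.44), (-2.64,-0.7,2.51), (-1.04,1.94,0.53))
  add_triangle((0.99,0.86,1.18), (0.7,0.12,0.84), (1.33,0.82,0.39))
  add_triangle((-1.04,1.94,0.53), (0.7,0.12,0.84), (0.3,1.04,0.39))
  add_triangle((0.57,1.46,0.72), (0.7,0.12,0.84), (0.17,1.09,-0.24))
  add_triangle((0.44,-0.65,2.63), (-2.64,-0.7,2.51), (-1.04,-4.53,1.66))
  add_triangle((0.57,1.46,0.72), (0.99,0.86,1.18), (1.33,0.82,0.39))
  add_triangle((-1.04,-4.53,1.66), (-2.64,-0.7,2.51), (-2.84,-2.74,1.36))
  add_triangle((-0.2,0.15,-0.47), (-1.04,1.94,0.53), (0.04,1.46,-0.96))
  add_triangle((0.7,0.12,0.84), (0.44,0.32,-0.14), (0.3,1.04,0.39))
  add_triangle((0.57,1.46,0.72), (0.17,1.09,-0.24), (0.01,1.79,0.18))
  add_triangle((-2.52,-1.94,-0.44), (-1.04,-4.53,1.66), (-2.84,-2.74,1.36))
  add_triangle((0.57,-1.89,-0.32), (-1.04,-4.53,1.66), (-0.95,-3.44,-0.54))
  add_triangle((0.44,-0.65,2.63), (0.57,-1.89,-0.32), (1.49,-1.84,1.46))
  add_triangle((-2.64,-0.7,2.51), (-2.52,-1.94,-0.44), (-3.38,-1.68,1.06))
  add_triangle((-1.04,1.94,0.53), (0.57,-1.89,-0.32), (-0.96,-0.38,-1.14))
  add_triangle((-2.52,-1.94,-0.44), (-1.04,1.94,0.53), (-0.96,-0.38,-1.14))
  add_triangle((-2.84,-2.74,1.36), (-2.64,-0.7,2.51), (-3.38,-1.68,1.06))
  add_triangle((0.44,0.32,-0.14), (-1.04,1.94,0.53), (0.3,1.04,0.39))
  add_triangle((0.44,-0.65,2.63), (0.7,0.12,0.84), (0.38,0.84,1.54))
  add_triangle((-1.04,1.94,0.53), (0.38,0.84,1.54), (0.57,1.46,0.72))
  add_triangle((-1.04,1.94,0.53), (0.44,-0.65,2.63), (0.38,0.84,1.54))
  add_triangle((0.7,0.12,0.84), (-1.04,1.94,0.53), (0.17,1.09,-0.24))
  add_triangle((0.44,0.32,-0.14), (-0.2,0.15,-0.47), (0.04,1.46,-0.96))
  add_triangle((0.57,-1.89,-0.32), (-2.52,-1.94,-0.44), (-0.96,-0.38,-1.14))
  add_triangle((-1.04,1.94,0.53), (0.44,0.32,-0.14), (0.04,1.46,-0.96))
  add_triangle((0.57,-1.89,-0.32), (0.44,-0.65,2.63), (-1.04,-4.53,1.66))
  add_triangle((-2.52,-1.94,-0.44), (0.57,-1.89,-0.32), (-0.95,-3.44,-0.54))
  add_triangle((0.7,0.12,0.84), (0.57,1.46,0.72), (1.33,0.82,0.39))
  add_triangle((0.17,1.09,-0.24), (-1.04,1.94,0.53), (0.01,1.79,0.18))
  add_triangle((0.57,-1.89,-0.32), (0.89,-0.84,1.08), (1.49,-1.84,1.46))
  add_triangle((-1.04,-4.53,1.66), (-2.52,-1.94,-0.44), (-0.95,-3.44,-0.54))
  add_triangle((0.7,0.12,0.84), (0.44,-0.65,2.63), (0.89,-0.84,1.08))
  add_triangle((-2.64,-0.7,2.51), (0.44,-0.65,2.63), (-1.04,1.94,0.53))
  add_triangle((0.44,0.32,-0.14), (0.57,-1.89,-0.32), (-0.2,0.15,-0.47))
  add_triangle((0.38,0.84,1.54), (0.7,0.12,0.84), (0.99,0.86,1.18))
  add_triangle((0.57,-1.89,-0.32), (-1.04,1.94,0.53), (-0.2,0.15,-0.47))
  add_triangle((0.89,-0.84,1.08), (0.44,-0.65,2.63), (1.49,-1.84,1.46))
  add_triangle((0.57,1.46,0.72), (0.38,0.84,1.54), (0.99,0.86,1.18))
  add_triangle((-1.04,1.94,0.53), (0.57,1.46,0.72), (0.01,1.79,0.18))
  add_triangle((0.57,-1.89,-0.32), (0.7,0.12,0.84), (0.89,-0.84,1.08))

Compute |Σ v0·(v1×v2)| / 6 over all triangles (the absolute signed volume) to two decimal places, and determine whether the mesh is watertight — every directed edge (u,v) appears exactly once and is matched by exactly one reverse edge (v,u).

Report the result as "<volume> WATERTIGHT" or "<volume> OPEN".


Per-triangle v0·(v1×v2)/6:
  t1: +3.0216
  t2: +0.0966
  t3: +0.1976
  t4: +0.0750
  t5: +5.4797
  t6: +0.1880
  t7: +3.0954
  t8: +0.1885
  t9: +0.0779
  t10: +0.0866
  t11: +2.4787
  t12: +1.4873
  t13: +0.6709
  t14: -0.2271
  t15: -0.2224
  t16: +1.2266
  t17: +1.4206
  t18: +0.0840
  t19: +0.2818
  t20: +0.4870
  t21: +0.7149
  t22: -0.3298
  t23: +0.0355
  t24: +1.0143
  t25: +0.2082
  t26: +2.2633
  t27: +0.1113
  t28: -0.1942
  t29: +0.0932
  t30: -0.0047
  t31: +2.6811
  t32: +0.2424
  t33: +2.8172
  t34: +0.0932
  t35: +0.0880
  t36: +0.0808
  t37: +0.1470
  t38: +0.1696
  t39: +0.2358
  t40: +0.1190
Σ = +30.7805 → |volume| = 30.78

Directed edges: 120 total; 6 unmatched, e.g. (0.7,0.12,0.84)→(0.44,0.32,-0.14) → open.

30.78 OPEN


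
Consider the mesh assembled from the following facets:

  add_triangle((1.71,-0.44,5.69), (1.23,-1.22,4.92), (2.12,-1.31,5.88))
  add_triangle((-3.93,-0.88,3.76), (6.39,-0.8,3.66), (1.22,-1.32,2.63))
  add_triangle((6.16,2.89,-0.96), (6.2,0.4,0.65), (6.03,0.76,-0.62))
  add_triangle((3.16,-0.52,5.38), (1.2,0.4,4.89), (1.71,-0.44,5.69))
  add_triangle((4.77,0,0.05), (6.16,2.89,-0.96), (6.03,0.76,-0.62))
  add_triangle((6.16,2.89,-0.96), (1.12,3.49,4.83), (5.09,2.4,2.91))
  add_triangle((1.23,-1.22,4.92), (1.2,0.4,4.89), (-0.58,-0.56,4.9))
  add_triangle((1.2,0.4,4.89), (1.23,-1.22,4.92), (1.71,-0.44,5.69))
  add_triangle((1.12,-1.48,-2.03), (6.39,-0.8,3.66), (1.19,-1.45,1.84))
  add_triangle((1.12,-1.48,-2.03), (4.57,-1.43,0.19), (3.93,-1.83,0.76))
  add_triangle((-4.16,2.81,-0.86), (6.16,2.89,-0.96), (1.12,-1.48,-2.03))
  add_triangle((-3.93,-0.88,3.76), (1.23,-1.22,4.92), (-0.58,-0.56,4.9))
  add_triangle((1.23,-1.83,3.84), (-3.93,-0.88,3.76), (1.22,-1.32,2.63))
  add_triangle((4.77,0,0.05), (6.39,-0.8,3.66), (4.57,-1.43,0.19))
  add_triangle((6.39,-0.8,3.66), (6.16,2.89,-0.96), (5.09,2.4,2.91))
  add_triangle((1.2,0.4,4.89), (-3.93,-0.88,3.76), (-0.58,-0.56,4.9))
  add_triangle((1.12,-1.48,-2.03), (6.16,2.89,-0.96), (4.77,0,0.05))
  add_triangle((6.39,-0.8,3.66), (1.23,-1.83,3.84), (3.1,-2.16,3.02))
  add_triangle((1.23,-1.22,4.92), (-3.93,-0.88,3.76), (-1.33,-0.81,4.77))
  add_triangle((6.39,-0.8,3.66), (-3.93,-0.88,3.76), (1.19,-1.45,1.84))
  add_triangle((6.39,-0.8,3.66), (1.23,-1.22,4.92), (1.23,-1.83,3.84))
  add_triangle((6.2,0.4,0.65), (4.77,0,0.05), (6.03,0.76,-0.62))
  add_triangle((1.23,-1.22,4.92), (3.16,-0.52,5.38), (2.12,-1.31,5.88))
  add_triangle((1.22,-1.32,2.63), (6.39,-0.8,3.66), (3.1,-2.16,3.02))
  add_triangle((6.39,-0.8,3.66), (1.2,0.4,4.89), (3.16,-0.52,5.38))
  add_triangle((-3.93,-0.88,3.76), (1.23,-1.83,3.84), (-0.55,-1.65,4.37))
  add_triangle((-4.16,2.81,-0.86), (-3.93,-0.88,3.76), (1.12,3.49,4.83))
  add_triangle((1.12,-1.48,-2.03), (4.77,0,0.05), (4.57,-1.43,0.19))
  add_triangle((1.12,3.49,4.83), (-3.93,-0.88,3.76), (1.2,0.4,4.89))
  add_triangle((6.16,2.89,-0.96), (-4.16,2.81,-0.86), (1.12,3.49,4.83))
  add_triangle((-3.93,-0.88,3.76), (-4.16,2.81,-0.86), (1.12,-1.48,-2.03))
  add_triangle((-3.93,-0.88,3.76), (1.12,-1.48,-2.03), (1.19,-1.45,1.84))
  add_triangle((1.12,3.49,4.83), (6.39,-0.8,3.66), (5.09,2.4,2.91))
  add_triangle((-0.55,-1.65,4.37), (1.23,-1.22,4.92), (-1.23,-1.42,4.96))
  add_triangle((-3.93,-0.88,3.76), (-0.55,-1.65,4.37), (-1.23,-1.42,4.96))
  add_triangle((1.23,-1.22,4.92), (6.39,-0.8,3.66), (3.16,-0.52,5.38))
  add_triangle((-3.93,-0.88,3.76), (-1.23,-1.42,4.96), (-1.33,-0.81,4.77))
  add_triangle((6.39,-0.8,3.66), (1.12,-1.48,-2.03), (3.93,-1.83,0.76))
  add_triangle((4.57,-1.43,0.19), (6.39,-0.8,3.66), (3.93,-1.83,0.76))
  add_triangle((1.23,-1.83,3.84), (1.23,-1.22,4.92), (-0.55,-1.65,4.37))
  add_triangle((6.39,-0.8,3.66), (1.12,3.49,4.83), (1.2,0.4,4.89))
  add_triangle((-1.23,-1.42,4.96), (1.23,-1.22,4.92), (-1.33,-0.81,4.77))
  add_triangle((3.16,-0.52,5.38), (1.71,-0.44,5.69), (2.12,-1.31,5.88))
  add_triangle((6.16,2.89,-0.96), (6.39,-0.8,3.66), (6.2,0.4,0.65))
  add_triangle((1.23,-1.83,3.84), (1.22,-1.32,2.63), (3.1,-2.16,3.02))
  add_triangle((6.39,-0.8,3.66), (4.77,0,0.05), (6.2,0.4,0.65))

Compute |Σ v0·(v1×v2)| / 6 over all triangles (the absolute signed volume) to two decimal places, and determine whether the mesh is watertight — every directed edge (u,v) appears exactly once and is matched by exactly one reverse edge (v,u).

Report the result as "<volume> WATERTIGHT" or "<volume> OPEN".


200.77 WATERTIGHT

Per-triangle v0·(v1×v2)/6:
  t1: +0.4826
  t2: -4.6506
  t3: +2.6096
  t4: +1.1122
  t5: -0.9507
  t6: +11.2096
  t7: +2.3747
  t8: +0.3981
  t9: +5.3545
  t10: +1.4627
  t11: +12.1762
  t12: +2.5383
  t13: -0.0014
  t14: +3.9944
  t15: +14.4970
  t16: +2.0748
  t17: +5.8965
  t18: +3.6957
  t19: -1.3805
  t20: +6.6361
  t21: +3.9647
  t22: +0.5707
  t23: -0.2136
  t24: -2.0974
  t25: +2.6488
  t26: +0.2836
  t27: +24.7319
  t28: +2.4883
  t29: +12.3034
  t30: +29.0563
  t31: +7.8359
  t32: +4.4542
  t33: +13.5693
  t34: +0.8911
  t35: +0.9018
  t36: +3.4947
  t37: +1.3529
  t38: -1.6793
  t39: +2.0970
  t40: +1.3077
  t41: +13.7939
  t42: +1.1483
  t43: +1.2169
  t44: +5.6899
  t45: -0.0832
  t46: +1.5146
Σ = +200.7720 → |volume| = 200.77

Directed edges: 138 total, each appears once with its reverse present → watertight.


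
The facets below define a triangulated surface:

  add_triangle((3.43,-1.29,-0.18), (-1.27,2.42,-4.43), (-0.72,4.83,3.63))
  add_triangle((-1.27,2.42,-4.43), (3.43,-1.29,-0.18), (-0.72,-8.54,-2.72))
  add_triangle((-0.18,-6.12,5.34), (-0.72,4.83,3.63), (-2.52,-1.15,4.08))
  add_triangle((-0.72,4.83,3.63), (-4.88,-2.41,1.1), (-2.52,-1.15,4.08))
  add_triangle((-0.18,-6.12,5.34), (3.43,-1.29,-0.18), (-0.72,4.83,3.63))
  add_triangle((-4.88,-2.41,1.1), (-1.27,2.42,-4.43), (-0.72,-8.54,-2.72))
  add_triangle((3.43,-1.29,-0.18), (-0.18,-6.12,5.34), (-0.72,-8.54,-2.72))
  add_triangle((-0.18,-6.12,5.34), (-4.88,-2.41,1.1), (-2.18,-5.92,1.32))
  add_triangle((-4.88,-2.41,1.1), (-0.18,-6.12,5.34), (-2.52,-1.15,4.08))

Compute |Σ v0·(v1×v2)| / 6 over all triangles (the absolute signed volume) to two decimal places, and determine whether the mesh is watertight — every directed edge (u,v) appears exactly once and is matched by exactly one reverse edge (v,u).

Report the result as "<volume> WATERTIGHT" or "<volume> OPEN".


Per-triangle v0·(v1×v2)/6:
  t1: +15.7086
  t2: +25.7111
  t3: +17.1874
  t4: +14.5455
  t5: +26.6000
  t6: +38.5381
  t7: +36.6042
  t8: +16.8115
  t9: +17.6346
Σ = +209.3410 → |volume| = 209.34

Directed edges: 27 total; 7 unmatched, e.g. (-1.27,2.42,-4.43)→(-0.72,4.83,3.63) → open.

209.34 OPEN


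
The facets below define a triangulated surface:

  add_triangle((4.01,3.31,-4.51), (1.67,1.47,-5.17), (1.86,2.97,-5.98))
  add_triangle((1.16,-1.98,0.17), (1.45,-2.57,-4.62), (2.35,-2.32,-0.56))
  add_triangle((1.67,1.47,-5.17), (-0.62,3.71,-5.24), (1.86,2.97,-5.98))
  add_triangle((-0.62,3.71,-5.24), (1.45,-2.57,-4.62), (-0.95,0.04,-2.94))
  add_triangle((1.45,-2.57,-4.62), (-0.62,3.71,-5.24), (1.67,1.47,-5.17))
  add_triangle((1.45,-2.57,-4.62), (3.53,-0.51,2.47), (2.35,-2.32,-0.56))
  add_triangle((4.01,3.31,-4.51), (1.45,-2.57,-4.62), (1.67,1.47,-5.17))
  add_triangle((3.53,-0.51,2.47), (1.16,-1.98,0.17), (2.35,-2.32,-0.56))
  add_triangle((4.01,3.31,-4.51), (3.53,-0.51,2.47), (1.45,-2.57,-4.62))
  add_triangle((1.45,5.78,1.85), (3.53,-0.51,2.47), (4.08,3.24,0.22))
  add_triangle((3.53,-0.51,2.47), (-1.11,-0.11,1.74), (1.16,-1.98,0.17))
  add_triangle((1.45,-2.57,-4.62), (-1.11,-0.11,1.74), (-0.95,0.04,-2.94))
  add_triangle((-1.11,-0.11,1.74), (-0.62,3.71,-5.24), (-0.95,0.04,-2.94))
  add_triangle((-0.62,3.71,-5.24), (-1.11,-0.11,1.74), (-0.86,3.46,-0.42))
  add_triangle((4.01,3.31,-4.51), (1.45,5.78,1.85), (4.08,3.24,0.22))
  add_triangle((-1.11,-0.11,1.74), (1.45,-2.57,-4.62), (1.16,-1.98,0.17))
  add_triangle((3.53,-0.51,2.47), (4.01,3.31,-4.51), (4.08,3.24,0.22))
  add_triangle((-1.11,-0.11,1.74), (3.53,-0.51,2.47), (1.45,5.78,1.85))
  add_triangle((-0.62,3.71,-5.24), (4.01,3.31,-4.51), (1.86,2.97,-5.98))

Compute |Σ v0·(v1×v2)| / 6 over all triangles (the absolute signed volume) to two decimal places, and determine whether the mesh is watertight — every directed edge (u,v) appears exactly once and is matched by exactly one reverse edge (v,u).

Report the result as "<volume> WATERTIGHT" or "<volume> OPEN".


121.67 OPEN

Per-triangle v0·(v1×v2)/6:
  t1: +2.9185
  t2: +1.5967
  t3: +2.3931
  t4: +6.6315
  t5: +7.8199
  t6: +3.5040
  t7: +8.4700
  t8: +1.6028
  t9: +23.0533
  t10: +11.1669
  t11: +2.7856
  t12: +2.2818
  t13: +2.9362
  t14: +2.8405
  t15: +15.0266
  t16: +1.9079
  t17: +10.4535
  t18: +9.0012
  t19: +5.2774
Σ = +121.6675 → |volume| = 121.67

Directed edges: 57 total; 5 unmatched, e.g. (-1.11,-0.11,1.74)→(-0.86,3.46,-0.42) → open.


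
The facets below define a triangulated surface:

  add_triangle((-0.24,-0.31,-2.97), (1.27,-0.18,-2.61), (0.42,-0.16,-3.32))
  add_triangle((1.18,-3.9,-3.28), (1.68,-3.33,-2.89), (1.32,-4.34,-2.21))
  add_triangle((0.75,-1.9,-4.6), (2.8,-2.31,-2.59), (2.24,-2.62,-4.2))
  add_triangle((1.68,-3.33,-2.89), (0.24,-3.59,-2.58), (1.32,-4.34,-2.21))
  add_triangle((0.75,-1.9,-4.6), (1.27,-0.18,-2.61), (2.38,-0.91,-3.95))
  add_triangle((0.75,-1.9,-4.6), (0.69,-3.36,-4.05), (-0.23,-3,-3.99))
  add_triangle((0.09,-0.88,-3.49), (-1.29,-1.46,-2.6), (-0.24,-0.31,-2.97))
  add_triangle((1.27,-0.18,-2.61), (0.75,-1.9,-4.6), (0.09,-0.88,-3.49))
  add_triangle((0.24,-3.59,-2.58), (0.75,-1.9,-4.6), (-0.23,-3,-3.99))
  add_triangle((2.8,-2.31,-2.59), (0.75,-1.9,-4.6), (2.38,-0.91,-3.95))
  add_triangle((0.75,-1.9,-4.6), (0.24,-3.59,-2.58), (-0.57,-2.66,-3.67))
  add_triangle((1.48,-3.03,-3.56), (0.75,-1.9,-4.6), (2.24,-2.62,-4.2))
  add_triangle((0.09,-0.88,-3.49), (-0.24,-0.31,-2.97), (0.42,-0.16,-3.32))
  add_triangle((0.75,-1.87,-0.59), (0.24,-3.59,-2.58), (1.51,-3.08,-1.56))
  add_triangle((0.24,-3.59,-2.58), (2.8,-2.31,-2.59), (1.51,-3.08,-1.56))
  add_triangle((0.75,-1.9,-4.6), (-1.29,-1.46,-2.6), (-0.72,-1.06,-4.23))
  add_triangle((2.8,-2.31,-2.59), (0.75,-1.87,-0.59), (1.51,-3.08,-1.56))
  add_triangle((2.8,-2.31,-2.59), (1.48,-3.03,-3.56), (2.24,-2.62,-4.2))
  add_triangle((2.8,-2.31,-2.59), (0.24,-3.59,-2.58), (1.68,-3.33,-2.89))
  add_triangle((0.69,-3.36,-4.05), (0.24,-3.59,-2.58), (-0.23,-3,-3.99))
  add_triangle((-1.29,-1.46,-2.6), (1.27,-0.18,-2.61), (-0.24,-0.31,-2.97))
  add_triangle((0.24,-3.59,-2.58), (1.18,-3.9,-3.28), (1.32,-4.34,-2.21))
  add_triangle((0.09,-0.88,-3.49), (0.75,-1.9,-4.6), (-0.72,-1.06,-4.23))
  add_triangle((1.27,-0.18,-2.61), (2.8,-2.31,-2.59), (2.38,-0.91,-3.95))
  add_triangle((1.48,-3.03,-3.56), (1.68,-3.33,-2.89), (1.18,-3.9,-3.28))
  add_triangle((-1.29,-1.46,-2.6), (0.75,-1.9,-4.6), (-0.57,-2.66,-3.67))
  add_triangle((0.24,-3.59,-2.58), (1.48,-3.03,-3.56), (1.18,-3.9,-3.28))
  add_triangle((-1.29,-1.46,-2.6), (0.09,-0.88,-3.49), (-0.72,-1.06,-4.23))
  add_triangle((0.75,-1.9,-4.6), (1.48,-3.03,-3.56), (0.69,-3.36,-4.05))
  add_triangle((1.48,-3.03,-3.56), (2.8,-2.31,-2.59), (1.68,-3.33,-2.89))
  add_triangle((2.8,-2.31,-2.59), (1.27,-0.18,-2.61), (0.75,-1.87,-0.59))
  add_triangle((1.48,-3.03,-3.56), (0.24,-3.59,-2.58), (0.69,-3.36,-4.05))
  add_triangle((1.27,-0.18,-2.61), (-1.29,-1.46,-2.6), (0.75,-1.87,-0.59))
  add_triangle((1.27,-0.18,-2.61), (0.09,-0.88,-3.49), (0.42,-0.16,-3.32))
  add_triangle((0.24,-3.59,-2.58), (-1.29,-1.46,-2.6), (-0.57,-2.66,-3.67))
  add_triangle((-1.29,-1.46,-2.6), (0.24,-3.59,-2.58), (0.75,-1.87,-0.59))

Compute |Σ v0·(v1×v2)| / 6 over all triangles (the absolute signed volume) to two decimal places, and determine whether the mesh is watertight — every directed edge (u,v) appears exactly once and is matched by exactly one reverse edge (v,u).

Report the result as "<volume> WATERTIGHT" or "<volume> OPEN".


Per-triangle v0·(v1×v2)/6:
  t1: -0.1052
  t2: +0.6298
  t3: +0.1349
  t4: -1.0988
  t5: +0.7281
  t6: +1.1697
  t7: +0.4946
  t8: +0.6933
  t9: -1.5169
  t10: +2.9659
  t11: +2.1027
  t12: +1.2490
  t13: +0.2101
  t14: +0.3439
  t15: +1.7600
  t16: +1.3202
  t17: +0.1841
  t18: +1.0071
  t19: -0.0244
  t20: +0.9320
  t21: -0.8219
  t22: +0.7940
  t23: +0.3545
  t24: +0.0024
  t25: +0.4095
  t26: +1.1576
  t27: +0.3956
  t28: -0.3931
  t29: +1.1281
  t30: +0.8598
  t31: -0.7961
  t32: +0.8650
  t33: -2.2911
  t34: +0.3807
  t35: +0.7660
  t36: +0.0460
Σ = +16.0372 → |volume| = 16.04

Directed edges: 108 total, each appears once with its reverse present → watertight.

16.04 WATERTIGHT


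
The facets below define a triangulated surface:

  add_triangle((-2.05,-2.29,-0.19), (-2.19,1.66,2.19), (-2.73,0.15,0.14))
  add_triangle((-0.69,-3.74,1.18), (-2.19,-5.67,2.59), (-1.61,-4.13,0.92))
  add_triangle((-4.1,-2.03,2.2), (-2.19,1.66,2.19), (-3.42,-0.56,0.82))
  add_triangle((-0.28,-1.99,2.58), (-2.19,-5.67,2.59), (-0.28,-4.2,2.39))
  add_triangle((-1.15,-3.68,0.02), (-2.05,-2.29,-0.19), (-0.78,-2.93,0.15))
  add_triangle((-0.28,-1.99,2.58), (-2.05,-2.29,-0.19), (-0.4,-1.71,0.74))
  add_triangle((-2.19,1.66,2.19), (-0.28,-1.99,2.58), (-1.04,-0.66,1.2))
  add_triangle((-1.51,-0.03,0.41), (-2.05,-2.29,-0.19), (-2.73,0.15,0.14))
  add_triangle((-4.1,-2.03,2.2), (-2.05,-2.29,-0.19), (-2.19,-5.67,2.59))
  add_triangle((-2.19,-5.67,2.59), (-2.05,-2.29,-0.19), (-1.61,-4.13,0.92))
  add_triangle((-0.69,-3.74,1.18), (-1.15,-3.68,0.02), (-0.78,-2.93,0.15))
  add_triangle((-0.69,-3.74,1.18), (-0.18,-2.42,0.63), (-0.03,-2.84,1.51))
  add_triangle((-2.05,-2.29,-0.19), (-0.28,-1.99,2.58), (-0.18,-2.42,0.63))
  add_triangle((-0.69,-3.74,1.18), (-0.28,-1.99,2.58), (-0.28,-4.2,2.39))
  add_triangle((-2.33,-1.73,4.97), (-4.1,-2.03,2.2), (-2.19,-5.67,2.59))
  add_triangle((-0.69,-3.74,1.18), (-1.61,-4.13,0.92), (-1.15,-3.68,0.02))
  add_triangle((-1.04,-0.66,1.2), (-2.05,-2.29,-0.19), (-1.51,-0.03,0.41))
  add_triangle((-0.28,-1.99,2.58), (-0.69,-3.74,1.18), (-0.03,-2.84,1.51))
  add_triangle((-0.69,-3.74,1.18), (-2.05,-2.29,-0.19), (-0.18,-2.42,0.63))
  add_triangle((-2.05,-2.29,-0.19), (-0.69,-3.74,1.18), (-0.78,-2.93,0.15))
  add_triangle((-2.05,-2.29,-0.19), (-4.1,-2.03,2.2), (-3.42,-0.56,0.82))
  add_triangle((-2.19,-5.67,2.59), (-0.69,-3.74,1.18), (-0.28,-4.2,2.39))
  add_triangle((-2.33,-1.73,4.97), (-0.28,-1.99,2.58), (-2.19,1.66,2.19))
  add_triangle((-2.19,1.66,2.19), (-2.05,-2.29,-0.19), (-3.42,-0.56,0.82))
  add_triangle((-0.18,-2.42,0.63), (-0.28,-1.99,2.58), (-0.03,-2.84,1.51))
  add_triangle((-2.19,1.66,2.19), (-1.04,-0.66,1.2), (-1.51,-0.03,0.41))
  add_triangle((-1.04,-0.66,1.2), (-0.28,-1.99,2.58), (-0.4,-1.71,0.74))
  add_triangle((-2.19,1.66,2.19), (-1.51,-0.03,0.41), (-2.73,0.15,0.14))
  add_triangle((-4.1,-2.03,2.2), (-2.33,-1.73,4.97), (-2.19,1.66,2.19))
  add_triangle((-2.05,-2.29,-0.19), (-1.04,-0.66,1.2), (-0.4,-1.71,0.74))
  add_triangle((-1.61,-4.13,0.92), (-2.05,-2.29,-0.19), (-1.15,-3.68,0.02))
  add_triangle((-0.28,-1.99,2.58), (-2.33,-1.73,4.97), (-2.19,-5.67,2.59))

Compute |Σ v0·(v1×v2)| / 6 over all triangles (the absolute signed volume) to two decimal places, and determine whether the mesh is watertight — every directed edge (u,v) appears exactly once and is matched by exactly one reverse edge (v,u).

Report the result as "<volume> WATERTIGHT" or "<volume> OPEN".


34.98 WATERTIGHT

Per-triangle v0·(v1×v2)/6:
  t1: +2.0646
  t2: +0.6966
  t3: +2.6896
  t4: +1.9018
  t5: -0.0929
  t6: +0.6794
  t7: -1.0872
  t8: -0.3787
  t9: +5.2750
  t10: +1.0472
  t11: +0.0571
  t12: +0.1431
  t13: -1.6051
  t14: -0.5443
  t15: +11.0988
  t16: +0.4907
  t17: -0.6396
  t18: +0.5677
  t19: +0.2870
  t20: -0.6495
  t21: +1.8834
  t22: +1.0064
  t23: +0.8129
  t24: -1.0705
  t25: -0.1918
  t26: -0.6501
  t27: -0.4822
  t28: -0.3398
  t29: +7.3753
  t30: -0.6927
  t31: +0.7742
  t32: +4.5541
Σ = +34.9807 → |volume| = 34.98

Directed edges: 96 total, each appears once with its reverse present → watertight.


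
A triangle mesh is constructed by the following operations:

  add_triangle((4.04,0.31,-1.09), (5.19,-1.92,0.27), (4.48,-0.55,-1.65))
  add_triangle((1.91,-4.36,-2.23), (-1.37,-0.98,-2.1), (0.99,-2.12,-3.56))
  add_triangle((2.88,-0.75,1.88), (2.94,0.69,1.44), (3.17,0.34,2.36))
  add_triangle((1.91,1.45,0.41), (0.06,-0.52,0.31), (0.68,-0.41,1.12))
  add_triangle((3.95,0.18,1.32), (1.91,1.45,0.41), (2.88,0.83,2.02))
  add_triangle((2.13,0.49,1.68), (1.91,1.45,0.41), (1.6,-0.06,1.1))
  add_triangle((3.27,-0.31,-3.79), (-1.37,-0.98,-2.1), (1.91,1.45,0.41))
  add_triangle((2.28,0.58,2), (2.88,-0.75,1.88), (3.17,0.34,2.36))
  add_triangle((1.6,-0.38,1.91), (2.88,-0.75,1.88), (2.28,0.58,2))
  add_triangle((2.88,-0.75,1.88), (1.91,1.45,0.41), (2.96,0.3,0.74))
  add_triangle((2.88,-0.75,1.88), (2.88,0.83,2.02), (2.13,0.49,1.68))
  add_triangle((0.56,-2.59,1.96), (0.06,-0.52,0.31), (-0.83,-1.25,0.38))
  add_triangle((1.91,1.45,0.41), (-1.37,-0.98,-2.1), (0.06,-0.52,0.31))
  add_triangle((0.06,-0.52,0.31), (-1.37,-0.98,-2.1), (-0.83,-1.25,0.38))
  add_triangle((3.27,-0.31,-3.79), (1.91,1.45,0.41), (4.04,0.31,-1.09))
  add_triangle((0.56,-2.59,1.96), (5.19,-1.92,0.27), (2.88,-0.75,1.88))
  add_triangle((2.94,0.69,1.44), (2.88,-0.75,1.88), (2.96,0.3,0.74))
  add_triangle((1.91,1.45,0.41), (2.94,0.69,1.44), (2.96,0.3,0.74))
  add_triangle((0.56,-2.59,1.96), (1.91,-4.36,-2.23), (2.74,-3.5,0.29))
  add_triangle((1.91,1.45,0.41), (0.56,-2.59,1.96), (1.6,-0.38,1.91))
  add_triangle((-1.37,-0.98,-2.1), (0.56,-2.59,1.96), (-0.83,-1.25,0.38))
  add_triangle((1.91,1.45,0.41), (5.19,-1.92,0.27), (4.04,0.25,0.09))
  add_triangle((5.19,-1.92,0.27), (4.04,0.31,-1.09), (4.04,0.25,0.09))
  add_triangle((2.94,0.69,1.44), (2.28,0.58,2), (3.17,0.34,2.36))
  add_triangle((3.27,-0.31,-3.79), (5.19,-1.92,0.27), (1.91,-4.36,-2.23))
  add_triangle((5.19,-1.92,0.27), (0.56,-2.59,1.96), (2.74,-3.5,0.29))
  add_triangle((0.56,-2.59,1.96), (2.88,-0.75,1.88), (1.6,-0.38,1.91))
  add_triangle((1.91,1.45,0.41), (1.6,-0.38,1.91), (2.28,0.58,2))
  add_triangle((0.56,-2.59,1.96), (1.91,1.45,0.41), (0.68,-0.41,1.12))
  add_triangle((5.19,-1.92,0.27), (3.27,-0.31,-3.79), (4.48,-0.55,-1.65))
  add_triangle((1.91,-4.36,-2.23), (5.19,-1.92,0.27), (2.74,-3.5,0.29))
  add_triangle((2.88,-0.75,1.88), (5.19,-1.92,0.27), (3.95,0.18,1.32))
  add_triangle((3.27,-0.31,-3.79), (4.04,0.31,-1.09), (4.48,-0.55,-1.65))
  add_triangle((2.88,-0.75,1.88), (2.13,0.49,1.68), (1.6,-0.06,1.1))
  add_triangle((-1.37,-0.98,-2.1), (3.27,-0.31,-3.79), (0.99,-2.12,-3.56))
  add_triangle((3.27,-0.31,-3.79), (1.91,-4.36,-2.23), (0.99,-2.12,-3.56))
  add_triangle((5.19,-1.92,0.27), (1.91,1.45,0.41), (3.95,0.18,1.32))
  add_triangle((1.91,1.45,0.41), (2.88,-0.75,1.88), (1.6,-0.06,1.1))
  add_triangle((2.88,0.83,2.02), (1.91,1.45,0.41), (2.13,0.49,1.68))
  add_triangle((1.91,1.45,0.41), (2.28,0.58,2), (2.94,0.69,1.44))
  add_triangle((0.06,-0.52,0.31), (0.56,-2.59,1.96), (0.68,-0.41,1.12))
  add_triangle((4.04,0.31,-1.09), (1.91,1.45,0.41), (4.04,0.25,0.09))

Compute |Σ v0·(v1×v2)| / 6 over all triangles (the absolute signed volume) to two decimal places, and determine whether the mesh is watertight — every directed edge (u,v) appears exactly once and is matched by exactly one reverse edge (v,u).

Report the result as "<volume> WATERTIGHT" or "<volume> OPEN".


63.59 OPEN

Per-triangle v0·(v1×v2)/6:
  t1: +1.6940
  t2: +3.3082
  t3: +0.4712
  t4: -0.0878
  t5: +1.0540
  t6: -0.2247
  t7: +1.6912
  t8: +0.1225
  t9: +0.4786
  t10: -0.6843
  t11: +0.1494
  t12: -0.0269
  t13: -0.3194
  t14: -0.1797
  t15: +2.2025
  t16: +4.0930
  t17: +0.5867
  t18: +0.4500
  t19: +3.7489
  t20: -0.5697
  t21: +0.9632
  t22: +0.6929
  t23: +1.7744
  t24: +0.1926
  t25: +14.3276
  t26: +3.8488
  t27: +1.0435
  t28: -0.1929
  t29: +0.3924
  t30: +2.3277
  t31: +5.4758
  t32: +2.1522
  t33: +1.5832
  t34: -0.0217
  t35: +2.6130
  t36: +5.4767
  t37: +1.6381
  t38: -0.1952
  t39: +0.0251
  t40: +0.4451
  t41: -0.0030
  t42: +1.0730
Σ = +63.5903 → |volume| = 63.59

Directed edges: 126 total; 6 unmatched, e.g. (1.91,-4.36,-2.23)→(-1.37,-0.98,-2.1) → open.


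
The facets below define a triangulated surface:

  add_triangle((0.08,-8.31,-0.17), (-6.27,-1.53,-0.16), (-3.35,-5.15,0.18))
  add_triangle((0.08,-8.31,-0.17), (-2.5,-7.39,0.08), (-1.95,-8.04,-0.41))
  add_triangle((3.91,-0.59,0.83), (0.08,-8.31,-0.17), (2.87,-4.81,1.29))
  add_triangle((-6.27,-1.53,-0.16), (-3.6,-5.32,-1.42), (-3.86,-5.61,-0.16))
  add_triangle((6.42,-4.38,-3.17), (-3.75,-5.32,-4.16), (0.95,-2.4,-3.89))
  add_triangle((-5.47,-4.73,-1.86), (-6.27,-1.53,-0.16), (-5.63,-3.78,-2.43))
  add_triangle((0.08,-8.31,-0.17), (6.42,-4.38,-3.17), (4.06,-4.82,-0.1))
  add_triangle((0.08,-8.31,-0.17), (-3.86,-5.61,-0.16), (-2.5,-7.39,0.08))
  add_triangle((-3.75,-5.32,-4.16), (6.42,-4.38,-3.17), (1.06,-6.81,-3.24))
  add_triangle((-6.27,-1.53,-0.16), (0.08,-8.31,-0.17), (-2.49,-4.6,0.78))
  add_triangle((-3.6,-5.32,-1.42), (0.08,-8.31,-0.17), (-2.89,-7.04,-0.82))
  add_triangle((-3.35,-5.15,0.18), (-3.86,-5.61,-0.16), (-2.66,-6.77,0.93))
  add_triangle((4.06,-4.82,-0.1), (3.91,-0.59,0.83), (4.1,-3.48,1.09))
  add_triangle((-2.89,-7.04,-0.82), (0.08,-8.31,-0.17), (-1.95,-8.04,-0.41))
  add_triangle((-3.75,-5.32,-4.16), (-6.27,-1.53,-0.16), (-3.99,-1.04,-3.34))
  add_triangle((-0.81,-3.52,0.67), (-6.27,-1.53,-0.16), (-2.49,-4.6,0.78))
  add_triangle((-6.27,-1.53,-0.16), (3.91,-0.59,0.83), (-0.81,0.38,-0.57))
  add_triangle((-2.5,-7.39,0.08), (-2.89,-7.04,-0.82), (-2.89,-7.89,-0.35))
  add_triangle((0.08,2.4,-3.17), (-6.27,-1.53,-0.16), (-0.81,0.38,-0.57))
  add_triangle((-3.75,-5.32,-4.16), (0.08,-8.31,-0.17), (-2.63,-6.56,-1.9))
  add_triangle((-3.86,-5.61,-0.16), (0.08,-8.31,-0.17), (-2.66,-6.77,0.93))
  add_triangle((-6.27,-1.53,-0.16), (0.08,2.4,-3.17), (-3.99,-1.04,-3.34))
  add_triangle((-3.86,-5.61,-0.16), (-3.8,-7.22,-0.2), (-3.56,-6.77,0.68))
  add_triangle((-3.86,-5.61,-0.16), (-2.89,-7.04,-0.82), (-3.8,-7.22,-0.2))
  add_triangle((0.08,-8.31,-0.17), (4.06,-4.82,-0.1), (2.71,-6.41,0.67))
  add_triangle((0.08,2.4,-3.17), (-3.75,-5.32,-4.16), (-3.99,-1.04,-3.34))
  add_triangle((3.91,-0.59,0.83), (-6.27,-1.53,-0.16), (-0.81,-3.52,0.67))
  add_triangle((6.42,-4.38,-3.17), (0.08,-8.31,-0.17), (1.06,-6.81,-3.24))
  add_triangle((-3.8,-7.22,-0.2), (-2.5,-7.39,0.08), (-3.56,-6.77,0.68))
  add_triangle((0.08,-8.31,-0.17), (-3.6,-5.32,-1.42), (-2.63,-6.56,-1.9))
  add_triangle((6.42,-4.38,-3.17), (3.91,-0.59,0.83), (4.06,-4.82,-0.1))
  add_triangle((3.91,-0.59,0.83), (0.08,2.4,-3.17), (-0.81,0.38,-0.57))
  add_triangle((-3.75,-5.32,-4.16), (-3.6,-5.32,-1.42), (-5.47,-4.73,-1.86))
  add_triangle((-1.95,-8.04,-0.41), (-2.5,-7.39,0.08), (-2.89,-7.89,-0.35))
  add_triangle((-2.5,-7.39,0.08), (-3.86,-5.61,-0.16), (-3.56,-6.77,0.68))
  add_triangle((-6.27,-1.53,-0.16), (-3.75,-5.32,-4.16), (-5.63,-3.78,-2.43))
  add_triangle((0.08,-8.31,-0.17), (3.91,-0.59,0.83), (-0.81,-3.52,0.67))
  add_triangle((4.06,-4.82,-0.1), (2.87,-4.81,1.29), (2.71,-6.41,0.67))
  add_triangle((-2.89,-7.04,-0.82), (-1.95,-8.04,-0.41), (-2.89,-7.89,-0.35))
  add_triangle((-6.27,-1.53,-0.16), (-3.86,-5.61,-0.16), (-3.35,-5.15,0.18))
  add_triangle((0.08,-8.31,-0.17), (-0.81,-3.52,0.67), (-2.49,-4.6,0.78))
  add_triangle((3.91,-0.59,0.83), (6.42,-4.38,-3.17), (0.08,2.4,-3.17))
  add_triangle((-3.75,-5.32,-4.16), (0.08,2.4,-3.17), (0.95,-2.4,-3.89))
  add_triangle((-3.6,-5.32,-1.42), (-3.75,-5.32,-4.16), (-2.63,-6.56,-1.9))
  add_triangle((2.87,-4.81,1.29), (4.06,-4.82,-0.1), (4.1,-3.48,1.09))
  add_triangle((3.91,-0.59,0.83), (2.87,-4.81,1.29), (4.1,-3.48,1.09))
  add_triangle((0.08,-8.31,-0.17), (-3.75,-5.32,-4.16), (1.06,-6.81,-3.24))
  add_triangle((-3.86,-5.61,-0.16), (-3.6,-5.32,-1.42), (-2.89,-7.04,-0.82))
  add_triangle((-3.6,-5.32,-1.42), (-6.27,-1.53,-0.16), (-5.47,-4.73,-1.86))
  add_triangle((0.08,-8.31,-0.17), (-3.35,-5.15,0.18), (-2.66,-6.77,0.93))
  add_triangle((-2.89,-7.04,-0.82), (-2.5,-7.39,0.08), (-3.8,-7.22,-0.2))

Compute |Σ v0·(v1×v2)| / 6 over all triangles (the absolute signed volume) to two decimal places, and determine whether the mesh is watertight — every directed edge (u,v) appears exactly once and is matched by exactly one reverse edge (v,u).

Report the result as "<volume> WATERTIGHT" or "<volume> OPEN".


235.65 OPEN

Per-triangle v0·(v1×v2)/6:
  t1: -3.0898
  t2: +1.5235
  t3: -4.2146
  t4: +6.1934
  t5: +17.5692
  t6: +3.7860
  t7: +17.1111
  t8: -1.4143
  t9: +16.2525
  t10: +8.0602
  t11: +1.9528
  t12: +0.4075
  t13: +2.3958
  t14: +0.8923
  t15: +14.6240
  t16: -0.0471
  t17: -0.4456
  t18: +0.0289
  t19: +0.5483
  t20: +5.8145
  t21: +5.9629
  t22: +8.2753
  t23: +0.9472
  t24: +0.6869
  t25: +4.4585
  t26: +10.9629
  t27: +1.4208
  t28: +23.1467
  t29: +1.4494
  t30: +4.0389
  t31: +10.2899
  t32: -0.0903
  t33: +5.4336
  t34: +0.5481
  t35: -1.8115
  t36: -0.3048
  t37: +4.9966
  t38: +2.2403
  t39: +0.6861
  t40: +1.5735
  t41: +1.5828
  t42: +14.2096
  t43: +14.6982
  t44: +4.4150
  t45: +2.4080
  t46: +0.6428
  t47: +21.9038
  t48: +2.2820
  t49: +3.2729
  t50: -3.9539
  t51: +1.3243
Σ = +235.6450 → |volume| = 235.65

Directed edges: 153 total; 9 unmatched, e.g. (0.08,-8.31,-0.17)→(2.87,-4.81,1.29) → open.


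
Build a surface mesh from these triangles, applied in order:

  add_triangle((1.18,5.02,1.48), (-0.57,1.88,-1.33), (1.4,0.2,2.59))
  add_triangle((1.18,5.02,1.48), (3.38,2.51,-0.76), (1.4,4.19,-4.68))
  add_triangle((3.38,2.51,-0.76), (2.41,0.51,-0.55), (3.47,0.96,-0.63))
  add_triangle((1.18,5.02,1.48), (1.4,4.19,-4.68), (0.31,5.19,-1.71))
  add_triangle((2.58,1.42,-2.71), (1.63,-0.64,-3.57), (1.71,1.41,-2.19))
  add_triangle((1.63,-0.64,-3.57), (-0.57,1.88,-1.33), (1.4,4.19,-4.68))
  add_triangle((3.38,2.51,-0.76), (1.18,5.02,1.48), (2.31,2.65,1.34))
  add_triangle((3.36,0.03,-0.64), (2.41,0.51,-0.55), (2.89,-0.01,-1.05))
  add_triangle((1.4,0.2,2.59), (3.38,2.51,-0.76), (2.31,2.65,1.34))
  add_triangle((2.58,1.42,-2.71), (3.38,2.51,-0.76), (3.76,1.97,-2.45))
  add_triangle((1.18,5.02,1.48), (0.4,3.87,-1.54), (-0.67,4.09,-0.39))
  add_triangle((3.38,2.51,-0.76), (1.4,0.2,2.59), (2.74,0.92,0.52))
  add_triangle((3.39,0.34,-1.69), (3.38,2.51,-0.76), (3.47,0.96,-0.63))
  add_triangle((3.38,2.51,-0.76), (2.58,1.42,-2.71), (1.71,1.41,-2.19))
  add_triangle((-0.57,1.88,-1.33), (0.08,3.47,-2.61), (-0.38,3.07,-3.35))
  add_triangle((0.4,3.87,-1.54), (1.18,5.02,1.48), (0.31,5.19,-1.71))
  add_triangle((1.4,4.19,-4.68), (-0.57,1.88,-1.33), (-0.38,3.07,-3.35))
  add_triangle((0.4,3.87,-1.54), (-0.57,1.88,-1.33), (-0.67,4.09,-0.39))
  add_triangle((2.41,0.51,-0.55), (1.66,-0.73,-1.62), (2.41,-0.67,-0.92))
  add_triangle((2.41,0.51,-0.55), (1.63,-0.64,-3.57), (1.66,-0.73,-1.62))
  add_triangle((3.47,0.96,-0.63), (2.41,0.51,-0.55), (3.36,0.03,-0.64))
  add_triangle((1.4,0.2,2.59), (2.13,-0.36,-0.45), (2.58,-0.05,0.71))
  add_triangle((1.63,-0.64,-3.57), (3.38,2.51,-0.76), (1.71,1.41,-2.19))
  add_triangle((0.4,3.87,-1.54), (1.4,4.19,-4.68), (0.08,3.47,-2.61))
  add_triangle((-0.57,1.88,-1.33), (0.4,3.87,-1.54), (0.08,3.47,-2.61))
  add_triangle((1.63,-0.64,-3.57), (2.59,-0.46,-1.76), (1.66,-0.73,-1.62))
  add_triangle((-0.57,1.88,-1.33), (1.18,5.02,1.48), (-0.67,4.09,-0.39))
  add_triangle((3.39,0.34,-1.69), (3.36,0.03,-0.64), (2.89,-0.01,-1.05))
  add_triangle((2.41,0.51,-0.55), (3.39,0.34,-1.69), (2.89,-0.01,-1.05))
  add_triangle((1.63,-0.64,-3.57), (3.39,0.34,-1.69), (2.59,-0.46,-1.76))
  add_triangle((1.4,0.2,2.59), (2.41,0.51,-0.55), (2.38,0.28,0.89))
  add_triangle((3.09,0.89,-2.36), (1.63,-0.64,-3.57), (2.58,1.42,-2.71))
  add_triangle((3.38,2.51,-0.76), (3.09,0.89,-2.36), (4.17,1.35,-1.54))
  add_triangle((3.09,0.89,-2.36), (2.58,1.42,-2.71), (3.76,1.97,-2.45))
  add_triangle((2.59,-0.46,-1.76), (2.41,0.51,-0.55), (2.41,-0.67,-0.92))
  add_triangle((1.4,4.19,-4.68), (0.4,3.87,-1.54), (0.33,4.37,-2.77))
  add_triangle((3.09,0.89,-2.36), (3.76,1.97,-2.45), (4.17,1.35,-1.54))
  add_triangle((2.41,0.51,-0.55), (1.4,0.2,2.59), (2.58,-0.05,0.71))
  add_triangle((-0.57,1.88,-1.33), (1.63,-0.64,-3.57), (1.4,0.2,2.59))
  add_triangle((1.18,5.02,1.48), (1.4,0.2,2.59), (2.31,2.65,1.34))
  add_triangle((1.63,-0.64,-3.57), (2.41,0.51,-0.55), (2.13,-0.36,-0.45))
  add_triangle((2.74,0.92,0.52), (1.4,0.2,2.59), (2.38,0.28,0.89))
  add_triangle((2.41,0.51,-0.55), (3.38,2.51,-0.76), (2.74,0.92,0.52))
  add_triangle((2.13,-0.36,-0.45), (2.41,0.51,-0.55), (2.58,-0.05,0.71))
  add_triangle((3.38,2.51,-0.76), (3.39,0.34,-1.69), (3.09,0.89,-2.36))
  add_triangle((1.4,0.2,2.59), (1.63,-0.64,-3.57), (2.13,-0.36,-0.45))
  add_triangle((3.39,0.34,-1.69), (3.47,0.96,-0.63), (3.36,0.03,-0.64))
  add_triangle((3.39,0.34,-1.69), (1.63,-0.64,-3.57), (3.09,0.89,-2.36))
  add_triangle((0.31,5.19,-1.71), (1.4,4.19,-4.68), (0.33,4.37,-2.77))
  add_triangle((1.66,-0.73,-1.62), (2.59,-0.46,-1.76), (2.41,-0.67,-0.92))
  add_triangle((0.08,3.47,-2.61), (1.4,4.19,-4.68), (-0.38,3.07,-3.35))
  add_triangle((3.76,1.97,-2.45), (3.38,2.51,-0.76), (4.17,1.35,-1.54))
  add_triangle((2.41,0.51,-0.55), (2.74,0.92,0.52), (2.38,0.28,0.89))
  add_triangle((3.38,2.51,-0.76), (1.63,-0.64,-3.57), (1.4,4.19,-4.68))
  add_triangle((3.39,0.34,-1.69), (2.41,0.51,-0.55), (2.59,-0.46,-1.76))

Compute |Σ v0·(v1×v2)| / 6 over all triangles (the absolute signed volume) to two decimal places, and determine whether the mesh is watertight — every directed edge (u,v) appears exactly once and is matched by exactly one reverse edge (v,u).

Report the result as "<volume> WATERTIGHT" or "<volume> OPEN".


54.24 OPEN

Per-triangle v0·(v1×v2)/6:
  t1: +0.0099
  t2: +13.2871
  t3: -0.1157
  t4: +5.6288
  t5: +0.6349
  t6: +2.5939
  t7: +3.4215
  t8: -0.1385
  t9: +2.4088
  t10: +0.5382
  t11: +2.9788
  t12: +1.2867
  t13: +1.0293
  t14: +0.6726
  t15: +0.3911
  t16: -0.6594
  t17: -0.6896
  t18: +1.0202
  t19: -0.4276
  t20: -0.8979
  t21: -0.0558
  t22: +0.2010
  t23: -2.1350
  t24: +1.3081
  t25: +0.5014
  t26: +0.3881
  t27: -1.2208
  t28: +0.1076
  t29: -0.1696
  t30: +0.9085
  t31: -0.2060
  t32: +1.2331
  t33: -1.1618
  t34: +0.4848
  t35: +0.4042
  t36: -0.8795
  t37: +0.7191
  t38: +0.6463
  t39: -3.0701
  t40: +2.9402
  t41: +1.0557
  t42: +0.4970
  t43: +0.8241
  t44: +0.4143
  t45: +1.3085
  t46: -0.1266
  t47: +0.5487
  t48: +1.2758
  t49: +1.1260
  t50: +0.1862
  t51: +1.1831
  t52: +1.2998
  t53: +0.2987
  t54: +10.2356
  t55: +0.1939
Σ = +54.2376 → |volume| = 54.24

Directed edges: 165 total; 3 unmatched, e.g. (0.31,5.19,-1.71)→(0.4,3.87,-1.54) → open.
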